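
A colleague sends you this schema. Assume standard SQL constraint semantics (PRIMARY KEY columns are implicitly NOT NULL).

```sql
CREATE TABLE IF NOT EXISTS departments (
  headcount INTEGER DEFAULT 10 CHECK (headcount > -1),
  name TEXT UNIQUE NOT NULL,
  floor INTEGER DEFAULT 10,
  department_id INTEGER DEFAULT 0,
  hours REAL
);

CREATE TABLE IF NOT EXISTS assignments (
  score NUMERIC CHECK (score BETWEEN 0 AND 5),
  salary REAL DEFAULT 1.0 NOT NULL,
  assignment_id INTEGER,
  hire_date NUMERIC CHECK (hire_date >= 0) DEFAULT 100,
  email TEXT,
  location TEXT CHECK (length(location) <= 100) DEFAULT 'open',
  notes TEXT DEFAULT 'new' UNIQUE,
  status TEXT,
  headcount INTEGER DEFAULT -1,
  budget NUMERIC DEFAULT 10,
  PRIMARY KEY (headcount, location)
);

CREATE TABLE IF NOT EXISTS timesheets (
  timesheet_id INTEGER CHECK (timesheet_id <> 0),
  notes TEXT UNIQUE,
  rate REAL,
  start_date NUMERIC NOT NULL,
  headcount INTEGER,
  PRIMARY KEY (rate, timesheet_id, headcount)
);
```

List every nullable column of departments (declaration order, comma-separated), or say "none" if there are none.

headcount, floor, department_id, hours

- headcount: CHECK does not forbid NULL (a CHECK constraint passes when its expression is NULL) → nullable.
- name: declared NOT NULL → not nullable.
- floor: DEFAULT only fills an omitted column; an explicit NULL is still allowed → nullable.
- department_id: DEFAULT only fills an omitted column; an explicit NULL is still allowed → nullable.
- hours: no NOT NULL constraint applies → nullable.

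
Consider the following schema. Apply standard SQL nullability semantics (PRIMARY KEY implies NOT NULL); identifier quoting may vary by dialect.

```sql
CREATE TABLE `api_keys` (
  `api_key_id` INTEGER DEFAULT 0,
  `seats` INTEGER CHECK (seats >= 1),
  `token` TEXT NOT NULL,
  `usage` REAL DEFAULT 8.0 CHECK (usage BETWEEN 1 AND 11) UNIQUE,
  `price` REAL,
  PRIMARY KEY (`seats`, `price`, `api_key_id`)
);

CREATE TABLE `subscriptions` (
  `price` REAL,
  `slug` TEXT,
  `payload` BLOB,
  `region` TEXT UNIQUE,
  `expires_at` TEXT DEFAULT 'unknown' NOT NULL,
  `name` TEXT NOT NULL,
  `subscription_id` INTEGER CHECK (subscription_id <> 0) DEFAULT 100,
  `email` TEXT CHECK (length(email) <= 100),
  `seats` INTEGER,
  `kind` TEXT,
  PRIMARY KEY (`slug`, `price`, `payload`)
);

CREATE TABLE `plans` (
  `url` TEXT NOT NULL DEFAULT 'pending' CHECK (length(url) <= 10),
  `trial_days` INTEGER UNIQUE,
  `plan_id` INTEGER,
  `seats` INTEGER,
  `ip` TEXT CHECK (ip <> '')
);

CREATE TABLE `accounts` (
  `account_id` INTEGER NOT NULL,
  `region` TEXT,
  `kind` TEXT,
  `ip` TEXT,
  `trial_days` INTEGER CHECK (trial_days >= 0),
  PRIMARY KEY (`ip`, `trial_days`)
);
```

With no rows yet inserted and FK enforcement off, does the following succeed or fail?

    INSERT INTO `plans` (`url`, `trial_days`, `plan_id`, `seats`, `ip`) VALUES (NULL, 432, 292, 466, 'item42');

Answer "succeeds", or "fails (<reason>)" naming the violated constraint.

fails (NOT NULL on url)

url is explicitly set to NULL, but url is declared NOT NULL.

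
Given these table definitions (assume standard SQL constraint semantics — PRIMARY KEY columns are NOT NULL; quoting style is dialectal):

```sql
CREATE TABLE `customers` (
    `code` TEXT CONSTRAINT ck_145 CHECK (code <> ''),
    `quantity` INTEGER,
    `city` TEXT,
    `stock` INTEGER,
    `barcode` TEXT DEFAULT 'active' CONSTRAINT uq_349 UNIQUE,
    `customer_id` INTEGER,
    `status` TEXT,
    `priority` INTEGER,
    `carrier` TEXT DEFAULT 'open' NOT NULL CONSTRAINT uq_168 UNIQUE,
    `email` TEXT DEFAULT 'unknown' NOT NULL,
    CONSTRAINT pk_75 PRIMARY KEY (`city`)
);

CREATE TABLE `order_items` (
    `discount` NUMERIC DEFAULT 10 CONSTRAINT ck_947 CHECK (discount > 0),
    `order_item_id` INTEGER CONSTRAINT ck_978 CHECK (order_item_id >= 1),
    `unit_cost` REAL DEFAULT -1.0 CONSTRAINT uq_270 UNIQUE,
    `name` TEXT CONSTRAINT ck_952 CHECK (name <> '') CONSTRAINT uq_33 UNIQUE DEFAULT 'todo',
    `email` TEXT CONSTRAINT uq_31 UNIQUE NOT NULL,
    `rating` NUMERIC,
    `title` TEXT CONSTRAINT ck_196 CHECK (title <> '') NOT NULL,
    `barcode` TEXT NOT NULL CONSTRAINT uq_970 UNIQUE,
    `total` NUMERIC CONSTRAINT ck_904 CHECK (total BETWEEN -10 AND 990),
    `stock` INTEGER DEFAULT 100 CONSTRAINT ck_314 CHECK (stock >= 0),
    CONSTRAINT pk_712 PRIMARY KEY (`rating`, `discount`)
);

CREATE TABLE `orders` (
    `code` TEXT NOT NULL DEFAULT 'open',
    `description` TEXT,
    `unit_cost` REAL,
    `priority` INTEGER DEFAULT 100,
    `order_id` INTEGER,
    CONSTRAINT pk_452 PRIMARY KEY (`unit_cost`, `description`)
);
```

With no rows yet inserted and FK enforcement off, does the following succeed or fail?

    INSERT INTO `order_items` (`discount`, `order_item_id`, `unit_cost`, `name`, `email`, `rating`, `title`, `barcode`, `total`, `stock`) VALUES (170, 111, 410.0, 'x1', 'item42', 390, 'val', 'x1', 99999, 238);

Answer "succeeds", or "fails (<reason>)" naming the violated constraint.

The value 99999 for total violates CHECK (total BETWEEN -10 AND 990).

fails (CHECK on total)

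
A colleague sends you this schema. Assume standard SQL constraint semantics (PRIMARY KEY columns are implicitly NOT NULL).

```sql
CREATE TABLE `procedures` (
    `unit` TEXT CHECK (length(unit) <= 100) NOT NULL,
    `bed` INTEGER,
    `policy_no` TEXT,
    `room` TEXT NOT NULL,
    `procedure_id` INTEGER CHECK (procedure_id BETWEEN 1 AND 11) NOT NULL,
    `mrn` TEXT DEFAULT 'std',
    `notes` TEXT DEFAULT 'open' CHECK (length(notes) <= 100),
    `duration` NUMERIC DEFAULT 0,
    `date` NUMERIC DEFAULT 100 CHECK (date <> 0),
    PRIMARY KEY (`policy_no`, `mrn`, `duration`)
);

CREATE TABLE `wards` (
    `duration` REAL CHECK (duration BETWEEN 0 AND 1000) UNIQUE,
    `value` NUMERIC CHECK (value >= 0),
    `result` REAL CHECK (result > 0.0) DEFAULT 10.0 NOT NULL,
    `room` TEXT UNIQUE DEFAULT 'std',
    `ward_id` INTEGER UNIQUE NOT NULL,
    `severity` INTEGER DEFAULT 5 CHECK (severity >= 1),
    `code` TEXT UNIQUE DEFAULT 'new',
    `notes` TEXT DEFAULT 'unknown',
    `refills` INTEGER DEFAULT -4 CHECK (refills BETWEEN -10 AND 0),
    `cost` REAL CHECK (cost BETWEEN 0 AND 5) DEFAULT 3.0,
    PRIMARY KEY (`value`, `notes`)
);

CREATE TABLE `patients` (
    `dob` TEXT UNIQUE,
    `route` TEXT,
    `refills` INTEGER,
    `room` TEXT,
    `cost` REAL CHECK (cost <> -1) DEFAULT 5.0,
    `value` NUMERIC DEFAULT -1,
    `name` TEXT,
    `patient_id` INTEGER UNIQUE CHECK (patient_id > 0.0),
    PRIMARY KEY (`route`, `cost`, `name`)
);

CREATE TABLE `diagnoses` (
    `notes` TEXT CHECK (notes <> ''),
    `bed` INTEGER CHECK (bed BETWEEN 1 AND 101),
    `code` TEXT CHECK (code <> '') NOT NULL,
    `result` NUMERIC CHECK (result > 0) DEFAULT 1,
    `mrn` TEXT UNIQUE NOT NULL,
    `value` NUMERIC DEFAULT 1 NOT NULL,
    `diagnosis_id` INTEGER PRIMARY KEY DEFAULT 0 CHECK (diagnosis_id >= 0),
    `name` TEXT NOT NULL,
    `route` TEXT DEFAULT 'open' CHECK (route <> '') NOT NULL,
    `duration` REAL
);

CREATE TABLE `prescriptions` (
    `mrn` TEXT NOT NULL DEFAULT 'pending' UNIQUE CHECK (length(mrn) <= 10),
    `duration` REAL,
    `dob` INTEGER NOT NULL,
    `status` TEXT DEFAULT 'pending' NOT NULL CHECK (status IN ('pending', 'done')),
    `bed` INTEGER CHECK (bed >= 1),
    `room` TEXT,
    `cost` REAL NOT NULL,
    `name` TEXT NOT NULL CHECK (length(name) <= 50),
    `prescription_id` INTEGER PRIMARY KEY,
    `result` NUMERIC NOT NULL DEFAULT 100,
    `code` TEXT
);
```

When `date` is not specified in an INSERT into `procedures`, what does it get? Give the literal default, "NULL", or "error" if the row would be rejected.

date has an explicit DEFAULT 100.
When the column is omitted from an INSERT, that default is used.

100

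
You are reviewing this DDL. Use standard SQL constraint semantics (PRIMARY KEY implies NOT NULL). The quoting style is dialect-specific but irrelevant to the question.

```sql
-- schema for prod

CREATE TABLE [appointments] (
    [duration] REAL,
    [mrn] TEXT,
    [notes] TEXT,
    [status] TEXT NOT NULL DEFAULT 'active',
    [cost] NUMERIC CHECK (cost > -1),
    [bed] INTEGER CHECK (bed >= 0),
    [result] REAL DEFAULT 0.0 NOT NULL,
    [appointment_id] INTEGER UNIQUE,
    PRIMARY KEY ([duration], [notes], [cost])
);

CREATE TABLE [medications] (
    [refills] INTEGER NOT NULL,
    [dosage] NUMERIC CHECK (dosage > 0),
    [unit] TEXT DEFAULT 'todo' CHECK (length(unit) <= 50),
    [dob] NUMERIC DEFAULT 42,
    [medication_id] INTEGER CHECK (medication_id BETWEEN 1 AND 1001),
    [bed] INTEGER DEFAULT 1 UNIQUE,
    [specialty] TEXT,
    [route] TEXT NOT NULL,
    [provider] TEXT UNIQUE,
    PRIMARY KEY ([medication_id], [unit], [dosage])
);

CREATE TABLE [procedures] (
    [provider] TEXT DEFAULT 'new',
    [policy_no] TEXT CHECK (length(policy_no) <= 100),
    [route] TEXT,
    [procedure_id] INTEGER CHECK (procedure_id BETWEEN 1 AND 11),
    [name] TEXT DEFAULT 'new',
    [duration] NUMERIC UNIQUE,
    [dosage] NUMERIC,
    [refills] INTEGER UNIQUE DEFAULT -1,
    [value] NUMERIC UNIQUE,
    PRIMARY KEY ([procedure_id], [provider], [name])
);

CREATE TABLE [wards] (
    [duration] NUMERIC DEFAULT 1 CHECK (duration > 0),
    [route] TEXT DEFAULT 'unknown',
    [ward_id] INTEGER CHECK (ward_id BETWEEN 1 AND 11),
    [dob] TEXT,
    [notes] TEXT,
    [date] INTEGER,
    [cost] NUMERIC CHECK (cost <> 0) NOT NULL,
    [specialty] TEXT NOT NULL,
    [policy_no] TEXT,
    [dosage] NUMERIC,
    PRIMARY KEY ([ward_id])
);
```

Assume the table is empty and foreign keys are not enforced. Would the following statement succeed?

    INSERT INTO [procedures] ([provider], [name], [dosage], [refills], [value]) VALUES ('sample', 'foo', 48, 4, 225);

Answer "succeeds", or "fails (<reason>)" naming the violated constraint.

fails (NOT NULL on procedure_id)

procedure_id is omitted from the column list and has no DEFAULT, so it would receive NULL.
But procedure_id is part of the PRIMARY KEY (implied NOT NULL).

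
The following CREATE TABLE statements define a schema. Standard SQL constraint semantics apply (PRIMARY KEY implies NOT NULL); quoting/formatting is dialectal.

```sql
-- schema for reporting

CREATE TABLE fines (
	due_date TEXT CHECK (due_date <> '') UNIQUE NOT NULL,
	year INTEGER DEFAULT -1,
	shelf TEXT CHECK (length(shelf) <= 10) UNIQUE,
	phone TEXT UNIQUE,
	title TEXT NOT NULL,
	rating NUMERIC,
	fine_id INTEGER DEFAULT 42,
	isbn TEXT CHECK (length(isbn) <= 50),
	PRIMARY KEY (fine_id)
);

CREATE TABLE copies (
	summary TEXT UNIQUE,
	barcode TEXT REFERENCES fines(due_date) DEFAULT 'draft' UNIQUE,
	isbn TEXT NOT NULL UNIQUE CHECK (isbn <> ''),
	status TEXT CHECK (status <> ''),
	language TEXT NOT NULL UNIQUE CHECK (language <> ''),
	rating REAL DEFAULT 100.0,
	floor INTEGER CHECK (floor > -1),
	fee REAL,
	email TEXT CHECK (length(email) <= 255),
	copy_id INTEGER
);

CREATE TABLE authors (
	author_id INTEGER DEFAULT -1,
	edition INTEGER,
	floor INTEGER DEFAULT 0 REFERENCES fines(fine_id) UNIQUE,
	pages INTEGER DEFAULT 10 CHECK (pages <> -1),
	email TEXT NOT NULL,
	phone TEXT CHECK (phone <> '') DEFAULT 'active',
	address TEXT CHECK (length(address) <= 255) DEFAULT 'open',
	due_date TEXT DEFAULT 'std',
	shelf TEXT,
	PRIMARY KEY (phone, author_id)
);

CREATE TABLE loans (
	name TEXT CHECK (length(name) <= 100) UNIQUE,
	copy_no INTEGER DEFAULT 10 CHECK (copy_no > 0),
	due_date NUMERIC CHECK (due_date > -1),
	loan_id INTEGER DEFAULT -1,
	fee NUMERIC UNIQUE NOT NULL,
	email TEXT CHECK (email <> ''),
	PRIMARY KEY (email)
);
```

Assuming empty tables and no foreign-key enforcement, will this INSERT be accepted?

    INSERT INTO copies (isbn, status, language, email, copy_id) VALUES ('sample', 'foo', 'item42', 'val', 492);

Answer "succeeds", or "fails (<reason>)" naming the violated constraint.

succeeds

NOT NULL columns: isbn is supplied; language is supplied.
CHECK constraints: 'sample' satisfies (isbn <> ''); 'foo' satisfies (status <> ''); 'item42' satisfies (language <> ''); 'val' satisfies (length(email) <= 255).
No constraint is violated.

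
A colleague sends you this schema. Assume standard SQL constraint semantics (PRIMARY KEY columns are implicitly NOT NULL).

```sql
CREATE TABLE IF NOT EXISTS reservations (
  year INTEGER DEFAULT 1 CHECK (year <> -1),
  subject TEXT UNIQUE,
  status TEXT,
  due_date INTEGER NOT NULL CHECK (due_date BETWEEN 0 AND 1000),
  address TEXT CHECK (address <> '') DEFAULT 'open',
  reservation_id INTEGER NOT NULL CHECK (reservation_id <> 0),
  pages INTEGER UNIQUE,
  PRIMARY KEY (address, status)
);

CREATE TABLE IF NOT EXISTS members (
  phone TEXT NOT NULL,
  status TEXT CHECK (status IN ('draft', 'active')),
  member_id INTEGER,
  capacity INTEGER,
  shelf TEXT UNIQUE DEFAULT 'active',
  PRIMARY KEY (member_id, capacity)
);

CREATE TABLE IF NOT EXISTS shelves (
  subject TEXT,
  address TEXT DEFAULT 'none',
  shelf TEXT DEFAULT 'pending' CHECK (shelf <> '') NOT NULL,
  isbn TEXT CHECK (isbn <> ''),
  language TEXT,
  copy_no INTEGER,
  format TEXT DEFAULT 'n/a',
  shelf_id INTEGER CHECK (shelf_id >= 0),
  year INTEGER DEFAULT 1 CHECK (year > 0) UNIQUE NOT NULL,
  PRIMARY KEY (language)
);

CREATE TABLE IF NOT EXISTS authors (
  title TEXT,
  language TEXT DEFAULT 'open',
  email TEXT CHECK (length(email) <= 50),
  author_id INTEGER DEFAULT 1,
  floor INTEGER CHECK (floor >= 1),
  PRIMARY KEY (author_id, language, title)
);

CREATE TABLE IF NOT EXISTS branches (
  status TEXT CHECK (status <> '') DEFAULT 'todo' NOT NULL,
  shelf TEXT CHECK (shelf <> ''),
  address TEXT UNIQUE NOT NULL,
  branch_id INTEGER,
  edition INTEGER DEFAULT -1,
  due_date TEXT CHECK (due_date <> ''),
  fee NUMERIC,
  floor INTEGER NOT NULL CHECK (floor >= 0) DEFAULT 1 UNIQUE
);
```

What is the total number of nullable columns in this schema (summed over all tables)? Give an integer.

reservations: 3 nullable (year, subject, pages — PK (address, status) and explicit NOT NULL columns excluded).
members: 2 nullable (status, shelf — PK (member_id, capacity) and explicit NOT NULL columns excluded).
shelves: 6 nullable (subject, address, isbn, copy_no, format, shelf_id — PK (language) and explicit NOT NULL columns excluded).
authors: 2 nullable (email, floor — PK (author_id, language, title) and explicit NOT NULL columns excluded).
branches: 5 nullable (shelf, branch_id, edition, due_date, fee — PK none and explicit NOT NULL columns excluded).
Total: 3 + 2 + 6 + 2 + 5 = 18.

18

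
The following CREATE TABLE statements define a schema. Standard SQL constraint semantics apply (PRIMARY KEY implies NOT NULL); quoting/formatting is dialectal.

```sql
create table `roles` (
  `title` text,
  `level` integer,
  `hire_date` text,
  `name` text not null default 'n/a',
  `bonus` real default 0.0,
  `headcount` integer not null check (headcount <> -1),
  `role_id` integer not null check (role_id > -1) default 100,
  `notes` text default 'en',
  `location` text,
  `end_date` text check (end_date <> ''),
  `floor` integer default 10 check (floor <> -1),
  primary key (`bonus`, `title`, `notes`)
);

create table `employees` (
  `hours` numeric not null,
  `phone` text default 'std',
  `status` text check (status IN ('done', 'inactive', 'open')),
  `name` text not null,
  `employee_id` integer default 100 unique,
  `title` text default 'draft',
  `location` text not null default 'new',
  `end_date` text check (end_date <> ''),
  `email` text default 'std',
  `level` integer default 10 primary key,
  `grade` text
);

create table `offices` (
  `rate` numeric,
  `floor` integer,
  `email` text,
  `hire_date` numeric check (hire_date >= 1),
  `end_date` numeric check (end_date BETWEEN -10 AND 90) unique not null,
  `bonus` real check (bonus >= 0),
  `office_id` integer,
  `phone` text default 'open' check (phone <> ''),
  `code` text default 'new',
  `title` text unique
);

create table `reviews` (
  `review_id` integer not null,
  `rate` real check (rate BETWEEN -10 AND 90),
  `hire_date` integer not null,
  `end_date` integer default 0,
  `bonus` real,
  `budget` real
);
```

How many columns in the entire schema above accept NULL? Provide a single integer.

roles: 5 nullable (level, hire_date, location, end_date, floor — PK (bonus, title, notes) and explicit NOT NULL columns excluded).
employees: 7 nullable (phone, status, employee_id, title, end_date, email, grade — PK (level) and explicit NOT NULL columns excluded).
offices: 9 nullable (rate, floor, email, hire_date, bonus, office_id, phone, code, title — PK none and explicit NOT NULL columns excluded).
reviews: 4 nullable (rate, end_date, bonus, budget — PK none and explicit NOT NULL columns excluded).
Total: 5 + 7 + 9 + 4 = 25.

25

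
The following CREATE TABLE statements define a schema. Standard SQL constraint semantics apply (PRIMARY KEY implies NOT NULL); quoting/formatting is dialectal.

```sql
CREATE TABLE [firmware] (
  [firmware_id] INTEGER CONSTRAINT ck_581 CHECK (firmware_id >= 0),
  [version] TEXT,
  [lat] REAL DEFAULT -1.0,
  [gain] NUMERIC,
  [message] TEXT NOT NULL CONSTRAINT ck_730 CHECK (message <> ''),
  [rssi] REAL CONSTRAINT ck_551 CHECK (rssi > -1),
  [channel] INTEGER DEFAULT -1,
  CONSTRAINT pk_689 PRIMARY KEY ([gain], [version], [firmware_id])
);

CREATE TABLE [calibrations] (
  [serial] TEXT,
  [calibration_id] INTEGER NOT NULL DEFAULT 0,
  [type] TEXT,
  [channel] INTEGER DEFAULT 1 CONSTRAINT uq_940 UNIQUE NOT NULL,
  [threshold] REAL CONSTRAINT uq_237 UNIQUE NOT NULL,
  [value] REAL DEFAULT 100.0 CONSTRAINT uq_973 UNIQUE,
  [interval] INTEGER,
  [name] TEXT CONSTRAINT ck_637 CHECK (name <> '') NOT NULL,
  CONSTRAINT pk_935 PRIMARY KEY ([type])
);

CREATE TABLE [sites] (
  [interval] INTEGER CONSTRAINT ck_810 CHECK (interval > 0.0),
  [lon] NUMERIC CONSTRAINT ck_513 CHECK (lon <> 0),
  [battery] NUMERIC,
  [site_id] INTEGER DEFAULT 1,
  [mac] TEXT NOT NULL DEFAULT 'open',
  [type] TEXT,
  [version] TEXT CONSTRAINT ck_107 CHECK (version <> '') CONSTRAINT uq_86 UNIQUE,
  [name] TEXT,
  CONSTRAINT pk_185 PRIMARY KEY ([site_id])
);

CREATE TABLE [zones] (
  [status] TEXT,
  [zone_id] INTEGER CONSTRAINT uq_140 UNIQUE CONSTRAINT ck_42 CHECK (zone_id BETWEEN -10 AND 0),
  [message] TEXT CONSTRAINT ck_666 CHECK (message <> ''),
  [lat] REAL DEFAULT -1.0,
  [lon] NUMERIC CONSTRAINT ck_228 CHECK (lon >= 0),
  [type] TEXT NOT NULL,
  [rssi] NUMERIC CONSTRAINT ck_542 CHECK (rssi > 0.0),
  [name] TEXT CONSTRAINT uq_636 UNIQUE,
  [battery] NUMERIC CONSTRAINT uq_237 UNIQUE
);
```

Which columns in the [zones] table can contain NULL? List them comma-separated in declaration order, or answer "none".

- status: no NOT NULL constraint applies → nullable.
- zone_id: CHECK does not forbid NULL (a CHECK constraint passes when its expression is NULL) → nullable.
- message: CHECK does not forbid NULL (a CHECK constraint passes when its expression is NULL) → nullable.
- lat: DEFAULT only fills an omitted column; an explicit NULL is still allowed → nullable.
- lon: CHECK does not forbid NULL (a CHECK constraint passes when its expression is NULL) → nullable.
- type: declared NOT NULL → not nullable.
- rssi: CHECK does not forbid NULL (a CHECK constraint passes when its expression is NULL) → nullable.
- name: UNIQUE does not imply NOT NULL → nullable.
- battery: UNIQUE does not imply NOT NULL → nullable.

status, zone_id, message, lat, lon, rssi, name, battery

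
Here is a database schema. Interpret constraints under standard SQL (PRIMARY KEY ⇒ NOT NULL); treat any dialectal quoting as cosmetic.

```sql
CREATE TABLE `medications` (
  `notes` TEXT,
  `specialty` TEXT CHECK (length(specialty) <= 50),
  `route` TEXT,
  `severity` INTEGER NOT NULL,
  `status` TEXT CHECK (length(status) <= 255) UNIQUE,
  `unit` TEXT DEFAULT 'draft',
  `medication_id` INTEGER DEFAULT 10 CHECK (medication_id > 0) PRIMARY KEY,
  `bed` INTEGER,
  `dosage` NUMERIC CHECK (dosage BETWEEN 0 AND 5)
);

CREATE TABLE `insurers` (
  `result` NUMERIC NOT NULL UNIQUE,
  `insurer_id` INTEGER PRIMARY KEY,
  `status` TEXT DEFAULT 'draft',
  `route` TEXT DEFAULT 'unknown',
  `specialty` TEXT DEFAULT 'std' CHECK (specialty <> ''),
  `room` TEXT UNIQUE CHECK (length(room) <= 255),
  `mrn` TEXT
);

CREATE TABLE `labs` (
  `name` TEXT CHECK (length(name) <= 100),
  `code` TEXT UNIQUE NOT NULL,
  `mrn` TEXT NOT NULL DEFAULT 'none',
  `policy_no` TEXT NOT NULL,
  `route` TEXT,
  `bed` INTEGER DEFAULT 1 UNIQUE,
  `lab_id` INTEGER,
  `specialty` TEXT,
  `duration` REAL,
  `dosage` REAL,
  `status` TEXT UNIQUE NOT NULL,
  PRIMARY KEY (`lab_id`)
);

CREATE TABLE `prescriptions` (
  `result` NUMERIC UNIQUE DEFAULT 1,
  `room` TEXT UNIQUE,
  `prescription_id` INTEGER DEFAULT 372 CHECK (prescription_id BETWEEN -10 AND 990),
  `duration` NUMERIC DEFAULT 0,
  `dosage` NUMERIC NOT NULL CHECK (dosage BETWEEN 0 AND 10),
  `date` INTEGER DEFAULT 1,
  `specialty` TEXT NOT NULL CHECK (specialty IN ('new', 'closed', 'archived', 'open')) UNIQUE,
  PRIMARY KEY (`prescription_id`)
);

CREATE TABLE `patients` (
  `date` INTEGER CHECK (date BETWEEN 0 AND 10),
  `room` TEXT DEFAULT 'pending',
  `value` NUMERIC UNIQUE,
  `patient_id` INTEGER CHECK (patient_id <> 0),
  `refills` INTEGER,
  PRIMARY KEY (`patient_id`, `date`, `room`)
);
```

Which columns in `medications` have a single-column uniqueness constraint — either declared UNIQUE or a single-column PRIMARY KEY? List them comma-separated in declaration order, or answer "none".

- notes: no UNIQUE or single-column PK constraint.
- specialty: no UNIQUE or single-column PK constraint.
- route: no UNIQUE or single-column PK constraint.
- severity: no UNIQUE or single-column PK constraint.
- status: declared UNIQUE → unique.
- unit: no UNIQUE or single-column PK constraint.
- medication_id: single-column PRIMARY KEY → unique.
- bed: no UNIQUE or single-column PK constraint.
- dosage: no UNIQUE or single-column PK constraint.

status, medication_id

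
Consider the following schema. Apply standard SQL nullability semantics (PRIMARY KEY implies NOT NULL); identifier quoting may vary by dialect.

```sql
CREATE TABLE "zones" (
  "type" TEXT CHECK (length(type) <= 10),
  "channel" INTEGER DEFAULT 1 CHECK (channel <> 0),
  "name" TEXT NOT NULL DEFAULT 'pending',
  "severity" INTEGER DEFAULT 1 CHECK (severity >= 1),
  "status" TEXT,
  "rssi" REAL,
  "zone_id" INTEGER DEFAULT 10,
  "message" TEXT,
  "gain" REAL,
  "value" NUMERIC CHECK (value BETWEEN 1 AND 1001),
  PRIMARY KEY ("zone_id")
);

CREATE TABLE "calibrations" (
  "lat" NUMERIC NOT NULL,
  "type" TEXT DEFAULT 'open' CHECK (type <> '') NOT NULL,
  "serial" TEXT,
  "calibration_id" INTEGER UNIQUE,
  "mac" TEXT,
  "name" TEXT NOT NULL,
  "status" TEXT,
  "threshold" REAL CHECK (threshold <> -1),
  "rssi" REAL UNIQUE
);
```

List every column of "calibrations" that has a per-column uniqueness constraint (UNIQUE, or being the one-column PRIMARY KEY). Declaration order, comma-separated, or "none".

- lat: no UNIQUE or single-column PK constraint.
- type: no UNIQUE or single-column PK constraint.
- serial: no UNIQUE or single-column PK constraint.
- calibration_id: declared UNIQUE → unique.
- mac: no UNIQUE or single-column PK constraint.
- name: no UNIQUE or single-column PK constraint.
- status: no UNIQUE or single-column PK constraint.
- threshold: no UNIQUE or single-column PK constraint.
- rssi: declared UNIQUE → unique.

calibration_id, rssi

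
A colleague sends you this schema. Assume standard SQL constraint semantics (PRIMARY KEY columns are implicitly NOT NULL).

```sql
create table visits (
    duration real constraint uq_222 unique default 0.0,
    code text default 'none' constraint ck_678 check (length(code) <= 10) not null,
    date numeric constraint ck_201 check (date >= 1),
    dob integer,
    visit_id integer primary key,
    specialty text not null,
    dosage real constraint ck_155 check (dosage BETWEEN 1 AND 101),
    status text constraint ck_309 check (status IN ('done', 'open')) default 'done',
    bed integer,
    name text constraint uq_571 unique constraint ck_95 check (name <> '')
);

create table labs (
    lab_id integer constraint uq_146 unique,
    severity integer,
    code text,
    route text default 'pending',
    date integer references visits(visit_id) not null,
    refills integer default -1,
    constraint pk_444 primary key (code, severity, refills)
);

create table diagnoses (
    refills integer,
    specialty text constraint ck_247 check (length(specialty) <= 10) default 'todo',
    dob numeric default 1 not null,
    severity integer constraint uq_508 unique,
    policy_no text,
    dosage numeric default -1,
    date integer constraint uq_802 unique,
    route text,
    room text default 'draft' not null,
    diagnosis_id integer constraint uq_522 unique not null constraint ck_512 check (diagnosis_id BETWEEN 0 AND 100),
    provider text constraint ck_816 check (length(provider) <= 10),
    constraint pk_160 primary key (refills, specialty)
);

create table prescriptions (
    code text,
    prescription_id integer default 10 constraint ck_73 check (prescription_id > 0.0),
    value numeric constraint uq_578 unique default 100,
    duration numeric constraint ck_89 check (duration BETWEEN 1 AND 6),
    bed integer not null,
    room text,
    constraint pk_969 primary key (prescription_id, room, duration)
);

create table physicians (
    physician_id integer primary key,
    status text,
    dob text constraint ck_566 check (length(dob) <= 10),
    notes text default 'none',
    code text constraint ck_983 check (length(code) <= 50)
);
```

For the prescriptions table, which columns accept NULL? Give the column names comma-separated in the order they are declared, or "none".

- code: no NOT NULL constraint applies → nullable.
- prescription_id: part of the PRIMARY KEY, which implies NOT NULL → not nullable.
- value: UNIQUE does not imply NOT NULL → nullable.
- duration: part of the PRIMARY KEY, which implies NOT NULL → not nullable.
- bed: declared NOT NULL → not nullable.
- room: part of the PRIMARY KEY, which implies NOT NULL → not nullable.

code, value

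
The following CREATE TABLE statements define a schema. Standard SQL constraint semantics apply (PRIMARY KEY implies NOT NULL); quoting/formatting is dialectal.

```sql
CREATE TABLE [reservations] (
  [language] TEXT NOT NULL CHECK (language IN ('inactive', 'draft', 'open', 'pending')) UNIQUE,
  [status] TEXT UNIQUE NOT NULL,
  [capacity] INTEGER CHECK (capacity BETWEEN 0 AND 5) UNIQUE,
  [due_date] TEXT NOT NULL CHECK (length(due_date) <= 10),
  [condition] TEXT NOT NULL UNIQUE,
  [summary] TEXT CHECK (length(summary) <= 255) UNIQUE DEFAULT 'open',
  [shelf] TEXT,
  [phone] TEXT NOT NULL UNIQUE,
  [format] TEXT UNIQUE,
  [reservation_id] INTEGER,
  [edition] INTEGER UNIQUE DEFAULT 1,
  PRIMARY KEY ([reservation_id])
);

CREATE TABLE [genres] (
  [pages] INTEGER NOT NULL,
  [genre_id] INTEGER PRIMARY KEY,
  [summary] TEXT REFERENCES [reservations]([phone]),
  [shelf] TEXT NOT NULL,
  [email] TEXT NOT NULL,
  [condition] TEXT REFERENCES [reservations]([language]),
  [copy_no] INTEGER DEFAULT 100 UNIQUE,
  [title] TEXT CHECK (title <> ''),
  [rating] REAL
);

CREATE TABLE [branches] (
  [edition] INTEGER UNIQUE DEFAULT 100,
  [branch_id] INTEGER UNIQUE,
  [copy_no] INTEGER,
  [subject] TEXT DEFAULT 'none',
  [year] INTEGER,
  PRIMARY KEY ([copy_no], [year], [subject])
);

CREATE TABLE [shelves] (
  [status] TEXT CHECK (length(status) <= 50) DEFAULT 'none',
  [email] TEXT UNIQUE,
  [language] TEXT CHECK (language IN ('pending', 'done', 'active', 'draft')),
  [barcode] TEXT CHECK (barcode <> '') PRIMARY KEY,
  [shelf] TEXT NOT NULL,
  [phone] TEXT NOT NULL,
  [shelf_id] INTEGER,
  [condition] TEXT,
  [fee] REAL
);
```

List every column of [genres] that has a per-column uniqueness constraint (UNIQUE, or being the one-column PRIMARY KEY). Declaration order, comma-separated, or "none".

- pages: no UNIQUE or single-column PK constraint.
- genre_id: single-column PRIMARY KEY → unique.
- summary: no UNIQUE or single-column PK constraint.
- shelf: no UNIQUE or single-column PK constraint.
- email: no UNIQUE or single-column PK constraint.
- condition: no UNIQUE or single-column PK constraint.
- copy_no: declared UNIQUE → unique.
- title: no UNIQUE or single-column PK constraint.
- rating: no UNIQUE or single-column PK constraint.

genre_id, copy_no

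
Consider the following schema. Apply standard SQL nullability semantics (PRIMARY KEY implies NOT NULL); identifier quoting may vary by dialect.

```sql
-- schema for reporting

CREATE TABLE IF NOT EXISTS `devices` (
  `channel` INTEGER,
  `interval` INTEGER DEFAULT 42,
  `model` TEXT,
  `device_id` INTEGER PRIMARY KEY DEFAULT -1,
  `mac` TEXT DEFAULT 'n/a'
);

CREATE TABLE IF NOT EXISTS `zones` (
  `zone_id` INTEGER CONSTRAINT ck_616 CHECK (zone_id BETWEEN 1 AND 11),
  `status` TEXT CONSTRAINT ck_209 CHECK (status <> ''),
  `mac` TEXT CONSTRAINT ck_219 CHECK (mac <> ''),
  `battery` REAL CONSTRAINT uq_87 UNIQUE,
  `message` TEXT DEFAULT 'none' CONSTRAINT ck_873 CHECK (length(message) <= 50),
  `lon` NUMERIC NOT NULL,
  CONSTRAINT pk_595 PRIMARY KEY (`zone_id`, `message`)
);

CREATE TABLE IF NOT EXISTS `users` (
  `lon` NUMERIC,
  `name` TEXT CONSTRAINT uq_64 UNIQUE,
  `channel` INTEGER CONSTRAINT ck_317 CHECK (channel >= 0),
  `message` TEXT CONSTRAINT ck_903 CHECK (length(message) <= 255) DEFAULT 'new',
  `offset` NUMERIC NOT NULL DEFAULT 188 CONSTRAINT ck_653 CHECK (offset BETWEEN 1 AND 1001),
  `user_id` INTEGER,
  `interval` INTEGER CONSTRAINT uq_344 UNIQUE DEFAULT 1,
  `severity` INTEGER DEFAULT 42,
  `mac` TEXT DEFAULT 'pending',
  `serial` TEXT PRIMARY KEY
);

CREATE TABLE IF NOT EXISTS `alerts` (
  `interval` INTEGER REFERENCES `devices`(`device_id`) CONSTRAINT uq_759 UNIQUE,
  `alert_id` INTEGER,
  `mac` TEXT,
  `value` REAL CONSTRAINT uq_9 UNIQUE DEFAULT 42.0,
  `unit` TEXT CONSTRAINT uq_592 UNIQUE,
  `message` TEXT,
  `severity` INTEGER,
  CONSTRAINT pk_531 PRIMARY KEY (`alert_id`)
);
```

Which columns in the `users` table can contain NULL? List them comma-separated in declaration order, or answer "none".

- lon: no NOT NULL constraint applies → nullable.
- name: UNIQUE does not imply NOT NULL → nullable.
- channel: CHECK does not forbid NULL (a CHECK constraint passes when its expression is NULL) → nullable.
- message: CHECK does not forbid NULL (a CHECK constraint passes when its expression is NULL) → nullable.
- offset: declared NOT NULL → not nullable.
- user_id: no NOT NULL constraint applies → nullable.
- interval: UNIQUE does not imply NOT NULL → nullable.
- severity: DEFAULT only fills an omitted column; an explicit NULL is still allowed → nullable.
- mac: DEFAULT only fills an omitted column; an explicit NULL is still allowed → nullable.
- serial: part of the PRIMARY KEY, which implies NOT NULL → not nullable.

lon, name, channel, message, user_id, interval, severity, mac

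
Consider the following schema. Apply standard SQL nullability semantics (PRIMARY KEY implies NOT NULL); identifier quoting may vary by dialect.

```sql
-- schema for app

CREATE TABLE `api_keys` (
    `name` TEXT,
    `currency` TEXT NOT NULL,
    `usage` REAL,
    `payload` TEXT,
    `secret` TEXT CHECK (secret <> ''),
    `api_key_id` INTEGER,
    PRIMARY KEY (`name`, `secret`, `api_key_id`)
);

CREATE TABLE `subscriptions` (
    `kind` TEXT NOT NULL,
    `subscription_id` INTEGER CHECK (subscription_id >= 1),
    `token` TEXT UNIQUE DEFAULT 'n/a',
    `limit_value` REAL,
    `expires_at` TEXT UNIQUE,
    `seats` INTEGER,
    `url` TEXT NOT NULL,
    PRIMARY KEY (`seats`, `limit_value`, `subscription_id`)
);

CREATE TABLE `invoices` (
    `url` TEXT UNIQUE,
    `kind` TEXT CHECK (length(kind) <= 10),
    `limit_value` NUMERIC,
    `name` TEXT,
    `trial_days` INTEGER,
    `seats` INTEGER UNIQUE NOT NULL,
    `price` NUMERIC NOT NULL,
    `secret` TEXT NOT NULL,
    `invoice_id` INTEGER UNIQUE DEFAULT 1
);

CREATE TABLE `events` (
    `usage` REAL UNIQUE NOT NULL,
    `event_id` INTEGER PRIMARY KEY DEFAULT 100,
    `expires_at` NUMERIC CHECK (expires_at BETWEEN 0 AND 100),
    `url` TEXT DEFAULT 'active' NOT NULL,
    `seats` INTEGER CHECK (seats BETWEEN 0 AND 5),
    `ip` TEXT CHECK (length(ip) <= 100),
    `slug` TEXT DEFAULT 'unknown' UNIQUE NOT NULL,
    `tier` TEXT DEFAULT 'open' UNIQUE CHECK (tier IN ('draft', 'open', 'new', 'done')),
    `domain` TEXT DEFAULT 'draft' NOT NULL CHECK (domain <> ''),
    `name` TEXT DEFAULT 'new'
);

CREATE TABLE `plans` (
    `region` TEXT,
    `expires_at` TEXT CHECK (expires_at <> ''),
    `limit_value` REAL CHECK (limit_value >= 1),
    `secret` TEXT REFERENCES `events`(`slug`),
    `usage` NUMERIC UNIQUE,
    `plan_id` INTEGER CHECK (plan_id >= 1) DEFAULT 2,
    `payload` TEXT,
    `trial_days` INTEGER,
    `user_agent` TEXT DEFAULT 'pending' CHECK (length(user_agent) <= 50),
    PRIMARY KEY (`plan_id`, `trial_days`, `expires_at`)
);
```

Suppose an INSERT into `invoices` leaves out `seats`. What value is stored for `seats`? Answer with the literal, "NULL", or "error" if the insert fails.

error

seats has no DEFAULT clause.
Omitting it would insert NULL, but it is declared NOT NULL, so the INSERT fails.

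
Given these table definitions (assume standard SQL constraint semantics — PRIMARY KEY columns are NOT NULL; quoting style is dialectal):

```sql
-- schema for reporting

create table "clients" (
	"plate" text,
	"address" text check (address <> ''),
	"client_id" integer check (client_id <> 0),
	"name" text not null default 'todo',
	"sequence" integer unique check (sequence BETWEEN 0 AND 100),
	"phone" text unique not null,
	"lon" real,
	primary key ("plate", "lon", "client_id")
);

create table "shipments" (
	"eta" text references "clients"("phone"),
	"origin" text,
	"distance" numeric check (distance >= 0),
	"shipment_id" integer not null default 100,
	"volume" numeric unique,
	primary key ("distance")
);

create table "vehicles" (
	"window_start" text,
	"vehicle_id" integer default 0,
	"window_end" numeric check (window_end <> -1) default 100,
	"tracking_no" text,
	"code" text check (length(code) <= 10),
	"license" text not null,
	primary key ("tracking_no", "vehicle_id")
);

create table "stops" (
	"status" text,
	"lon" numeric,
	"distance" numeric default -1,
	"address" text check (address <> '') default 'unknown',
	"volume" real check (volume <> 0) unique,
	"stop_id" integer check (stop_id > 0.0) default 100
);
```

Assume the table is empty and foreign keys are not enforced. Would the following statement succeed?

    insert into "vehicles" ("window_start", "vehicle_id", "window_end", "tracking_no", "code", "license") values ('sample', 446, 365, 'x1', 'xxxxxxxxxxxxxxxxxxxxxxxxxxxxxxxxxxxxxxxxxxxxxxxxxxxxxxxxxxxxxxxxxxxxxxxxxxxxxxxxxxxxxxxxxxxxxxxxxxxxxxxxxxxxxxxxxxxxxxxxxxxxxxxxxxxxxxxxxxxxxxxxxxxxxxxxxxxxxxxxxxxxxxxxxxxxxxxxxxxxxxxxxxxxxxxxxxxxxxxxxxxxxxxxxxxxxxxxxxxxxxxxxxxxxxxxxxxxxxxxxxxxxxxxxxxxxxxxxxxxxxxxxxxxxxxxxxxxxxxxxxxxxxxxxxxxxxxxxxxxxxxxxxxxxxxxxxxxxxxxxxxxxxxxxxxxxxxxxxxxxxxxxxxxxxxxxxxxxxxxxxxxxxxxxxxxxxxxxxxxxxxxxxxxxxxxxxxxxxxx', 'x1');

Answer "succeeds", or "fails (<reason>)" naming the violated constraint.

The value 'xxxxxxxxxxxxxxxxxxxxxxxxxxxxxxxxxxxxxxxxxxxxxxxxxxxxxxxxxxxxxxxxxxxxxxxxxxxxxxxxxxxxxxxxxxxxxxxxxxxxxxxxxxxxxxxxxxxxxxxxxxxxxxxxxxxxxxxxxxxxxxxxxxxxxxxxxxxxxxxxxxxxxxxxxxxxxxxxxxxxxxxxxxxxxxxxxxxxxxxxxxxxxxxxxxxxxxxxxxxxxxxxxxxxxxxxxxxxxxxxxxxxxxxxxxxxxxxxxxxxxxxxxxxxxxxxxxxxxxxxxxxxxxxxxxxxxxxxxxxxxxxxxxxxxxxxxxxxxxxxxxxxxxxxxxxxxxxxxxxxxxxxxxxxxxxxxxxxxxxxxxxxxxxxxxxxxxxxxxxxxxxxxxxxxxxxxxxxxxxx' for code violates CHECK (length(code) <= 10).

fails (CHECK on code)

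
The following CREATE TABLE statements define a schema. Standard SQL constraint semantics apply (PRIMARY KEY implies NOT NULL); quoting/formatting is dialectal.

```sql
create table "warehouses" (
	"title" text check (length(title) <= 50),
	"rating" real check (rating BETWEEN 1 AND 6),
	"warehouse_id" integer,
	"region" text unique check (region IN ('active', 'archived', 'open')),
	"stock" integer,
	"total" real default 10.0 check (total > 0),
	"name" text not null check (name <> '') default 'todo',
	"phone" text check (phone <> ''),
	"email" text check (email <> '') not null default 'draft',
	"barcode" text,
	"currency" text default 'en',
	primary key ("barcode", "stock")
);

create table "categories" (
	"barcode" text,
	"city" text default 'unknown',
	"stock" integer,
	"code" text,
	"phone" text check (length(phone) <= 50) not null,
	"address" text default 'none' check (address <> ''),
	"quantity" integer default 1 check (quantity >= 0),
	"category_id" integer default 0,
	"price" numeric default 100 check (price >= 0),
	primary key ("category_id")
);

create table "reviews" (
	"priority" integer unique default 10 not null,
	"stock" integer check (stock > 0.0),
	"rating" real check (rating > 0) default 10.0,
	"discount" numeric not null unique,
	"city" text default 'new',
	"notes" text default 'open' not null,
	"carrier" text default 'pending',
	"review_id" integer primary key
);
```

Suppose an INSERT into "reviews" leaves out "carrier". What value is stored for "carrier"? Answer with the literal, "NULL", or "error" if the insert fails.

carrier has an explicit DEFAULT 'pending'.
When the column is omitted from an INSERT, that default is used.

'pending'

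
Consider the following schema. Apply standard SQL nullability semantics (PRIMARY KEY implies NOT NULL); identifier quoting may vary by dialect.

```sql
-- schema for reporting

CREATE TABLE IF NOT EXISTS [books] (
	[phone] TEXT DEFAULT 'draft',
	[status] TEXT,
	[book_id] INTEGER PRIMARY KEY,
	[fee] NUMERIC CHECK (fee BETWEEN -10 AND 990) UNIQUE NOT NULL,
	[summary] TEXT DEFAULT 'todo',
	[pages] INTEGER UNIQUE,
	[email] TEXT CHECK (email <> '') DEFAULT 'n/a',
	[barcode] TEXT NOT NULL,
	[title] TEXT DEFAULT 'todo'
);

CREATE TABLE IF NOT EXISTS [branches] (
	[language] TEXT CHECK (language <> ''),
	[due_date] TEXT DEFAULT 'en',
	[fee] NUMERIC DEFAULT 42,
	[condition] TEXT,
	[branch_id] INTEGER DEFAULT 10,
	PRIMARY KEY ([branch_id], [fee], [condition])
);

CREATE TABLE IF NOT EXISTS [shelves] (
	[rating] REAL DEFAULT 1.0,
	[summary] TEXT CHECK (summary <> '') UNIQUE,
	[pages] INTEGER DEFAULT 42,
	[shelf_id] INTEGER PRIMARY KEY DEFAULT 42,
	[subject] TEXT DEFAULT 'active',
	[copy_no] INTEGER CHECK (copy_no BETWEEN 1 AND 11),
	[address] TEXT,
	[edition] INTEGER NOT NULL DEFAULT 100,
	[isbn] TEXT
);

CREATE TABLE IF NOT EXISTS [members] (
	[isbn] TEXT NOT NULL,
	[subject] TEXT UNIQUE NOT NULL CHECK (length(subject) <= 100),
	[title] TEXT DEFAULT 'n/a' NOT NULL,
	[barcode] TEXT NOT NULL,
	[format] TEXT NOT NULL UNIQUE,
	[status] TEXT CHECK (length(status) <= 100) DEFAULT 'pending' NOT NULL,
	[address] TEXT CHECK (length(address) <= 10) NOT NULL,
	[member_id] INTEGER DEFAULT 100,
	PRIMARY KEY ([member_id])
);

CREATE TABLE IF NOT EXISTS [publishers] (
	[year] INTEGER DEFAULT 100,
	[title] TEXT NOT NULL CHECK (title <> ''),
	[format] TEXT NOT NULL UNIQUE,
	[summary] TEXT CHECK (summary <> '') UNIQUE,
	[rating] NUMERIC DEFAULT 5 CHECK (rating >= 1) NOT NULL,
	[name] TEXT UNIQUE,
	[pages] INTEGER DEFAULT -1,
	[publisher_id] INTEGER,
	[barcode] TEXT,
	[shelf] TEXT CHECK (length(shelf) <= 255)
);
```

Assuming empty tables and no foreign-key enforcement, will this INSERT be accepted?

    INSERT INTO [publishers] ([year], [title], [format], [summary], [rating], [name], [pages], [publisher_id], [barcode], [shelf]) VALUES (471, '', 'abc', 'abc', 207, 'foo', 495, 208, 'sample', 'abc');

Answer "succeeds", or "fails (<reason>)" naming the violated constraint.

The value '' for title violates CHECK (title <> '').

fails (CHECK on title)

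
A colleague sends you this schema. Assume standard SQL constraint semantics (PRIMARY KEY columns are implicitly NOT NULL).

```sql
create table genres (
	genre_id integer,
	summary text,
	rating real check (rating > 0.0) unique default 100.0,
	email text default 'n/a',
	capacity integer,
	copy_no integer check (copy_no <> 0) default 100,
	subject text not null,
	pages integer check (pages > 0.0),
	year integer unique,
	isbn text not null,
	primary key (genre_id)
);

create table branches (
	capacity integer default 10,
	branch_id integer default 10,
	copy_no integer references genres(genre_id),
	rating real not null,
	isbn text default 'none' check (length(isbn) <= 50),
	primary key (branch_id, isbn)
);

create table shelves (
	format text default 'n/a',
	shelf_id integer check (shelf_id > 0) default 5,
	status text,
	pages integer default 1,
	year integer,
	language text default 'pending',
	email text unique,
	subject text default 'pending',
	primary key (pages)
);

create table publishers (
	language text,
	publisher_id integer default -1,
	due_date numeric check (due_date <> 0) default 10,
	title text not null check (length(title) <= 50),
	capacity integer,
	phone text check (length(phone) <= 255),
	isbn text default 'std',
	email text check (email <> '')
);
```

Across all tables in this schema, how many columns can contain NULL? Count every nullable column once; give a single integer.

23

genres: 7 nullable (summary, rating, email, capacity, copy_no, pages, year — PK (genre_id) and explicit NOT NULL columns excluded).
branches: 2 nullable (capacity, copy_no — PK (branch_id, isbn) and explicit NOT NULL columns excluded).
shelves: 7 nullable (format, shelf_id, status, year, language, email, subject — PK (pages) and explicit NOT NULL columns excluded).
publishers: 7 nullable (language, publisher_id, due_date, capacity, phone, isbn, email — PK none and explicit NOT NULL columns excluded).
Total: 7 + 2 + 7 + 7 = 23.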